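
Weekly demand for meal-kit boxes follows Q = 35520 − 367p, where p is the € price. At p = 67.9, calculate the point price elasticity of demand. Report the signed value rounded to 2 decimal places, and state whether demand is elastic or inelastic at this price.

-2.35; elastic

dQ/dp = −367. At p = 67.9, Q = 35520 − 367(67.9) = 10600.7.
Ed = (dQ/dp)·(p/Q) = −367 × (67.9/10600.7) = -2.3507…
|Ed| = 2.35 > 1, so demand is elastic.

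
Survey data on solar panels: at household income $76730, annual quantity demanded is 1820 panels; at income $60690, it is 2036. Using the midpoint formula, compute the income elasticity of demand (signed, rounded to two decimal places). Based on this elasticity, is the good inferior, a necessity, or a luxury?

%ΔQ = (2036 − 1820)/[( 1820 + 2036)/2] = 216/1928 = 0.112033…
%ΔIncome = (60690 − 76730)/[( 76730 + 60690)/2] = -16040/68710 = -0.233444…
E_income = (216/1928) / (-16040/68710) = -0.4799…
E_income < 0 ⇒ inferior good.

-0.48; inferior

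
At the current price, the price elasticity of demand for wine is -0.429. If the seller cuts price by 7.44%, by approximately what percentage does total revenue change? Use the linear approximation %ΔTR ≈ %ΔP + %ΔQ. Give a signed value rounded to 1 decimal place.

-4.2%

%ΔQ ≈ Ed × %ΔP = (-0.429) × (-7.44%) = +3.1918%
%ΔTR ≈ %ΔP + %ΔQ = (-7.44%) + (+3.1918%) = -4.2482%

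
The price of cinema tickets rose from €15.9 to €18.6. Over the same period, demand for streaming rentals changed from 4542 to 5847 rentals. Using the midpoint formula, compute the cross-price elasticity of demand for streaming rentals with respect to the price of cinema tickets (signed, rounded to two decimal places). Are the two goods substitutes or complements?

%ΔQ_{streaming rentals} = (5847 − 4542)/avg = 1305/5194.5 = 0.251227…
%ΔP_{cinema tickets} = (18.6 − 15.9)/avg = 2.7/17.25 = 0.156521…
E_cross = (1305/5194.5) / (2.7/17.25) = 1.6050…
E_cross > 0 ⇒ the goods are substitutes.

1.61; substitutes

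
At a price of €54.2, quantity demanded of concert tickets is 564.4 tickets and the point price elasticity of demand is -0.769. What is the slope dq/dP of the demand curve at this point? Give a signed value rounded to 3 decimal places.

Ed = (dq/dP)·(P/q) ⇒ dq/dP = Ed·q/P = (-0.769)·564.4/54.2 = -8.00781…

-8.008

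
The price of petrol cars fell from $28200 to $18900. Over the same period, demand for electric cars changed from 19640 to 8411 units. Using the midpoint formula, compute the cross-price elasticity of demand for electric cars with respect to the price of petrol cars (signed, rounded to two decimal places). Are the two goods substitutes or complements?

%ΔQ_{electric cars} = (8411 − 19640)/avg = -11229/14025.5 = -0.800613…
%ΔP_{petrol cars} = (18900 − 28200)/avg = -9300/23550 = -0.394904…
E_cross = (-11229/14025.5) / (-9300/23550) = 2.0273…
E_cross > 0 ⇒ the goods are substitutes.

2.03; substitutes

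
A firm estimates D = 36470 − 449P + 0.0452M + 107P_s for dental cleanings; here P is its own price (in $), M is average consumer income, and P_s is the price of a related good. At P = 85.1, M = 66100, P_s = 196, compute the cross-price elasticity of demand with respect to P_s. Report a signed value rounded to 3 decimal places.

At the given values, D = 36470 − 449(85.1) + 0.0452(66100) + 107(196) = 22219.82.
∂D/∂P_s = 107.
E = (107) × (196/22219.82) = 0.94384…

0.944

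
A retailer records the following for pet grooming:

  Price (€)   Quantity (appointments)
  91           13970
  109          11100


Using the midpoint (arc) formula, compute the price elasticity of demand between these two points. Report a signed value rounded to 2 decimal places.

-1.27

%ΔQ = (11100 − 13970) / [(13970 + 11100)/2] = -2870/12535 = -0.228958…
%ΔP = (109 − 91) / [(91 + 109)/2] = 18/100 = 0.18
Arc Ed = %ΔQ / %ΔP = (-2870/12535) / (18/100) = -1.2719…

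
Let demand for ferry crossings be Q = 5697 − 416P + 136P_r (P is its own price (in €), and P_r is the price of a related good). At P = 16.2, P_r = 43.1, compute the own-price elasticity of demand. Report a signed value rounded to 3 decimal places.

At the given values, Q = 5697 − 416(16.2) + 136(43.1) = 4819.4.
∂Q/∂P = −416.
E = (-416) × (16.2/4819.4) = -1.39834…

-1.398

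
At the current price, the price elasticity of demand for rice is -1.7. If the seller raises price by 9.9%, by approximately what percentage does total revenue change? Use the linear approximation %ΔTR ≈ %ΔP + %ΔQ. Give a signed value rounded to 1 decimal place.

%ΔQ ≈ Ed × %ΔP = (-1.7) × (+9.9%) = -16.8300%
%ΔTR ≈ %ΔP + %ΔQ = (+9.9%) + (-16.8300%) = -6.9300%

-6.9%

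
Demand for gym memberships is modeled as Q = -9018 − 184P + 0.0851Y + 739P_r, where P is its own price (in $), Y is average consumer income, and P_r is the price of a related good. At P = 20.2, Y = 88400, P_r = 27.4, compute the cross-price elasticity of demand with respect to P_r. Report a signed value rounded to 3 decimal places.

At the given values, Q = -9018 − 184(20.2) + 0.0851(88400) + 739(27.4) = 15036.64.
∂Q/∂P_r = 739.
E = (739) × (27.4/15036.64) = 1.34661…

1.347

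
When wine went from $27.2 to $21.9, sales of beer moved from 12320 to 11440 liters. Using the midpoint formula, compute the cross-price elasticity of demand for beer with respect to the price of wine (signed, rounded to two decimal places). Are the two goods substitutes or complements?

0.34; substitutes

%ΔQ_{beer} = (11440 − 12320)/avg = -880/11880 = -0.074074…
%ΔP_{wine} = (21.9 − 27.2)/avg = -5.3/24.55 = -0.215885…
E_cross = (-880/11880) / (-5.3/24.55) = 0.3431…
E_cross > 0 ⇒ the goods are substitutes.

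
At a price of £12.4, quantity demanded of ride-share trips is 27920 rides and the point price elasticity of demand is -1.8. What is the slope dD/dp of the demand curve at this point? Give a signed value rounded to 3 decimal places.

-4052.903

Ed = (dD/dp)·(p/D) ⇒ dD/dp = Ed·D/p = (-1.8)·27920/12.4 = -4052.90322…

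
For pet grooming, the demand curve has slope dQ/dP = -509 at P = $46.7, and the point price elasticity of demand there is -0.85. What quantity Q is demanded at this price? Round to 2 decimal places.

27965.06

Ed = (dQ/dP)·(P/Q) ⇒ Q = (dQ/dP)·P/Ed = (-509)·46.7/(-0.85) = 27965.0588…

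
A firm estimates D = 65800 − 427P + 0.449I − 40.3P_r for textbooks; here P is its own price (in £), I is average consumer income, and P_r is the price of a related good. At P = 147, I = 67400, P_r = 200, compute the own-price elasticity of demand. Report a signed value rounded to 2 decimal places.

-2.49

At the given values, D = 65800 − 427(147) + 0.449(67400) − 40.3(200) = 25233.6.
∂D/∂P = −427.
E = (-427) × (147/25233.6) = -2.4875…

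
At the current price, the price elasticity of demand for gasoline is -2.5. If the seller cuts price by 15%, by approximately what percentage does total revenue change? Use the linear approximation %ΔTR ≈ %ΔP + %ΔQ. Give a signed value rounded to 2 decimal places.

+22.50%

%ΔQ ≈ Ed × %ΔP = (-2.5) × (-15%) = +37.5000%
%ΔTR ≈ %ΔP + %ΔQ = (-15%) + (+37.5000%) = +22.5000%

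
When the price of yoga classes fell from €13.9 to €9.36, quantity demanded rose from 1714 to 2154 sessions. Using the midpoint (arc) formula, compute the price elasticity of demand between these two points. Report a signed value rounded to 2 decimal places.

%ΔQ = (2154 − 1714) / [(1714 + 2154)/2] = 440/1934 = 0.227507…
%ΔP = (9.36 − 13.9) / [(13.9 + 9.36)/2] = -4.54/11.63 = -0.390369…
Arc Ed = %ΔQ / %ΔP = (440/1934) / (-4.54/11.63) = -0.5828…

-0.58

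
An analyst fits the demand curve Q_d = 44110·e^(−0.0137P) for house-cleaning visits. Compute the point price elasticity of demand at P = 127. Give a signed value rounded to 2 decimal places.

dQ_d/dP = −0.0137·Q_d = -106.079. At P = 127, Q_d = 7742.98.
Ed = (dQ_d/dP)·(P/Q_d) = (-106.079) × (127/7742.98) = -1.7399

-1.74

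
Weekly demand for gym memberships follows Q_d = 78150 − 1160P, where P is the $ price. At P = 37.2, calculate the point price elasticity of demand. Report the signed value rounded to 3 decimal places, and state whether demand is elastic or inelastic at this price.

dQ_d/dP = −1160. At P = 37.2, Q_d = 78150 − 1160(37.2) = 34998.
Ed = (dQ_d/dP)·(P/Q_d) = −1160 × (37.2/34998) = -1.23298…
|Ed| = 1.233 > 1, so demand is elastic.

-1.233; elastic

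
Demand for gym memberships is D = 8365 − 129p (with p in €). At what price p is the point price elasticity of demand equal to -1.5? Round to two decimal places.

38.91

Ed = −129p/(8365 − 129p). Set this equal to -1.5:
129p = 1.5·(8365 − 129p) ⇒ 129p(1 + 1.5) = 1.5·8365
p = 1.5·8365 / (129·2.5) = 38.9069…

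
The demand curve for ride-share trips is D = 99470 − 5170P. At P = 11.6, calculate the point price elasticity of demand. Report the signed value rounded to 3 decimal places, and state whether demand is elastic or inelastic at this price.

-1.518; elastic

dD/dP = −5170. At P = 11.6, D = 99470 − 5170(11.6) = 39498.
Ed = (dD/dP)·(P/D) = −5170 × (11.6/39498) = -1.51835…
|Ed| = 1.518 > 1, so demand is elastic.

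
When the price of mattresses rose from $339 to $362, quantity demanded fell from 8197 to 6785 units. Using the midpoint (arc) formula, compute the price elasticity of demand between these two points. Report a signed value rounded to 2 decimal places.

-2.87

%ΔQ = (6785 − 8197) / [(8197 + 6785)/2] = -1412/7491 = -0.188492…
%ΔP = (362 − 339) / [(339 + 362)/2] = 23/350.5 = 0.065620…
Arc Ed = %ΔQ / %ΔP = (-1412/7491) / (23/350.5) = -2.8724…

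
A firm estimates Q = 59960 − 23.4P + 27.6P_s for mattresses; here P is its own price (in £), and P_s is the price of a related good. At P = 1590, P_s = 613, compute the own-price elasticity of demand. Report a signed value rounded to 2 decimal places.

At the given values, Q = 59960 − 23.4(1590) + 27.6(613) = 39672.8.
∂Q/∂P = −23.4.
E = (-23.4) × (1590/39672.8) = -0.9378…

-0.94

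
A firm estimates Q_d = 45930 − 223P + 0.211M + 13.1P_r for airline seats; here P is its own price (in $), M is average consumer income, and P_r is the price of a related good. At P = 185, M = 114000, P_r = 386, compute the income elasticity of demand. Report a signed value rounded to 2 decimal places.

At the given values, Q_d = 45930 − 223(185) + 0.211(114000) + 13.1(386) = 33785.6.
∂Q_d/∂M = 0.211.
E = (0.211) × (114000/33785.6) = 0.7119…

0.71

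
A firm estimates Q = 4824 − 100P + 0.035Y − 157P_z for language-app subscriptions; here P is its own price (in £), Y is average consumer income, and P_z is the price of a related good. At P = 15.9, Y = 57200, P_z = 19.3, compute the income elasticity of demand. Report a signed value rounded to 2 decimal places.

0.91

At the given values, Q = 4824 − 100(15.9) + 0.035(57200) − 157(19.3) = 2205.9.
∂Q/∂Y = 0.035.
E = (0.035) × (57200/2205.9) = 0.9075…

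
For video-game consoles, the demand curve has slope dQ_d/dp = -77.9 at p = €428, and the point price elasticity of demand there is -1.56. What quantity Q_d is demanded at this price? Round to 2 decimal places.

Ed = (dQ_d/dp)·(p/Q_d) ⇒ Q_d = (dQ_d/dp)·p/Ed = (-77.9)·428/(-1.56) = 21372.5641…

21372.56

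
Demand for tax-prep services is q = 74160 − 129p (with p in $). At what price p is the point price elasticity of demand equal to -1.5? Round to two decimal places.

Ed = −129p/(74160 − 129p). Set this equal to -1.5:
129p = 1.5·(74160 − 129p) ⇒ 129p(1 + 1.5) = 1.5·74160
p = 1.5·74160 / (129·2.5) = 344.9302…

344.93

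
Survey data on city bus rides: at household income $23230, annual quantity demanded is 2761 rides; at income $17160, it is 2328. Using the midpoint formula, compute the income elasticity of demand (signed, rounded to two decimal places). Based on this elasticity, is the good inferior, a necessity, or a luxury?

%ΔQ = (2328 − 2761)/[( 2761 + 2328)/2] = -433/2544.5 = -0.170170…
%ΔIncome = (17160 − 23230)/[( 23230 + 17160)/2] = -6070/20195 = -0.300569…
E_income = (-433/2544.5) / (-6070/20195) = 0.5661…
0 < E_income < 1 ⇒ normal good, necessity.

0.57; necessity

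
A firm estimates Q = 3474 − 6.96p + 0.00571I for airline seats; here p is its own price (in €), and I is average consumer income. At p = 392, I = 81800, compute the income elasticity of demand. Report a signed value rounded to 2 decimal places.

At the given values, Q = 3474 − 6.96(392) + 0.00571(81800) = 1212.758.
∂Q/∂I = 0.00571.
E = (0.00571) × (81800/1212.758) = 0.3851…

0.39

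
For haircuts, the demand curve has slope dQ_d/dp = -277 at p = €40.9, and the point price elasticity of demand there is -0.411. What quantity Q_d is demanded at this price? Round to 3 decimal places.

27565.207

Ed = (dQ_d/dp)·(p/Q_d) ⇒ Q_d = (dQ_d/dp)·p/Ed = (-277)·40.9/(-0.411) = 27565.20681…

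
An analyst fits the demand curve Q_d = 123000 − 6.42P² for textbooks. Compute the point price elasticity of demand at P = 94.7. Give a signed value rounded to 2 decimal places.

-1.76

dQ_d/dP = −2·6.42·P = -1215.948. At P = 94.7, Q_d = 65424.8622.
Ed = (dQ_d/dP)·(P/Q_d) = (-1215.948) × (94.7/65424.8622) = -1.7600…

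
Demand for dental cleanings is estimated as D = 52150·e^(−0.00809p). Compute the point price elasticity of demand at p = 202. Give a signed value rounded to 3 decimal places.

-1.634

dD/dp = −0.00809·D = -82.3166. At p = 202, D = 10175.1.
Ed = (dD/dp)·(p/D) = (-82.3166) × (202/10175.1) = -1.63418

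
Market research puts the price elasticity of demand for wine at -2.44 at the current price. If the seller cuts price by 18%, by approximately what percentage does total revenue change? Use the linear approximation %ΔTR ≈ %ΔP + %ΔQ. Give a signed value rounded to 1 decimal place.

+25.9%

%ΔQ ≈ Ed × %ΔP = (-2.44) × (-18%) = +43.9200%
%ΔTR ≈ %ΔP + %ΔQ = (-18%) + (+43.9200%) = +25.9200%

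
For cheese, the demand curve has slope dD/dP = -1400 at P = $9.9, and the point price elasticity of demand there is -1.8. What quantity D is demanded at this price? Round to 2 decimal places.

7700.00

Ed = (dD/dP)·(P/D) ⇒ D = (dD/dP)·P/Ed = (-1400)·9.9/(-1.8) = 7700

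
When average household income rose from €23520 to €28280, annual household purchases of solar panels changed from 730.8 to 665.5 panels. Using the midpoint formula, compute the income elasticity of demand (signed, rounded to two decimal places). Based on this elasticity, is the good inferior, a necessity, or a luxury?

-0.51; inferior

%ΔQ = (665.5 − 730.8)/[( 730.8 + 665.5)/2] = -65.3/698.15 = -0.093532…
%ΔIncome = (28280 − 23520)/[( 23520 + 28280)/2] = 4760/25900 = 0.183783…
E_income = (-65.3/698.15) / (4760/25900) = -0.5089…
E_income < 0 ⇒ inferior good.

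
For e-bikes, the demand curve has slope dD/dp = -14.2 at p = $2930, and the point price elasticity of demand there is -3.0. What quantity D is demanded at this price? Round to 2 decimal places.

Ed = (dD/dp)·(p/D) ⇒ D = (dD/dp)·p/Ed = (-14.2)·2930/(-3.0) = 13868.6666…

13868.67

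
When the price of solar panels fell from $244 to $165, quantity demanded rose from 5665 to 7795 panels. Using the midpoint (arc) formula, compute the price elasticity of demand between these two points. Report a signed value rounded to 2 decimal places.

%ΔQ = (7795 − 5665) / [(5665 + 7795)/2] = 2130/6730 = 0.316493…
%ΔP = (165 − 244) / [(244 + 165)/2] = -79/204.5 = -0.386308…
Arc Ed = %ΔQ / %ΔP = (2130/6730) / (-79/204.5) = -0.8192…

-0.82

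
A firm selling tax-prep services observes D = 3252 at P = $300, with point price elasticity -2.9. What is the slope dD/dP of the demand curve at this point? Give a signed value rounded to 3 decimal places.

-31.436

Ed = (dD/dP)·(P/D) ⇒ dD/dP = Ed·D/P = (-2.9)·3252/300 = -31.436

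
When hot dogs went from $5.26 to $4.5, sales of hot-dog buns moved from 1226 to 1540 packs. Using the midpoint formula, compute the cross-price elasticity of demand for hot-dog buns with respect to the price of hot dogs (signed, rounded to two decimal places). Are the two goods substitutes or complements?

%ΔQ_{hot-dog buns} = (1540 − 1226)/avg = 314/1383 = 0.227042…
%ΔP_{hot dogs} = (4.5 − 5.26)/avg = -0.76/4.88 = -0.155737…
E_cross = (314/1383) / (-0.76/4.88) = -1.4578…
E_cross < 0 ⇒ the goods are complements.

-1.46; complements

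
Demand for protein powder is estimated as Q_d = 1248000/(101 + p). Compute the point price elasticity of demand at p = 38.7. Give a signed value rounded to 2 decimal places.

-0.28

dQ_d/dp = −1248000/(101 + p)² = -63.9472. At p = 38.7, Q_d = 8933.43.
Ed = (dQ_d/dp)·(p/Q_d) = (-63.9472) × (38.7/8933.43) = -0.2770…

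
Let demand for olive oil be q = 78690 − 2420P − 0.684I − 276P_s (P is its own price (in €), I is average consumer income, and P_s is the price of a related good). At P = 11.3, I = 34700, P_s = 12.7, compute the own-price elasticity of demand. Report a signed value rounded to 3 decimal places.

At the given values, q = 78690 − 2420(11.3) − 0.684(34700) − 276(12.7) = 24104.
∂q/∂P = −2420.
E = (-2420) × (11.3/24104) = -1.13450…

-1.135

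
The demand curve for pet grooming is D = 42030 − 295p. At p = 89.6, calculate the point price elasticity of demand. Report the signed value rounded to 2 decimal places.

dD/dp = −295. At p = 89.6, D = 42030 − 295(89.6) = 15598.
Ed = (dD/dp)·(p/D) = −295 × (89.6/15598) = -1.6945…

-1.69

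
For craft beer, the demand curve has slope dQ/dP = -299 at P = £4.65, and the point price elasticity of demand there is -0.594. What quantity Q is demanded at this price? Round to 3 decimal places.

Ed = (dQ/dP)·(P/Q) ⇒ Q = (dQ/dP)·P/Ed = (-299)·4.65/(-0.594) = 2340.65656…

2340.657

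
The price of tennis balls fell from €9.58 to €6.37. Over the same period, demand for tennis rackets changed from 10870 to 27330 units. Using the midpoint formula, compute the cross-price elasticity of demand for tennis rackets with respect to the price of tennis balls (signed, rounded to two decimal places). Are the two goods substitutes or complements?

%ΔQ_{tennis rackets} = (27330 − 10870)/avg = 16460/19100 = 0.861780…
%ΔP_{tennis balls} = (6.37 − 9.58)/avg = -3.21/7.975 = -0.402507…
E_cross = (16460/19100) / (-3.21/7.975) = -2.1410…
E_cross < 0 ⇒ the goods are complements.

-2.14; complements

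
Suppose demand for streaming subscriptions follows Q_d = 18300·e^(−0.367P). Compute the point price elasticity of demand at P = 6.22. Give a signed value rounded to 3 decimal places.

dQ_d/dP = −0.367·Q_d = -685.071. At P = 6.22, Q_d = 1866.68.
Ed = (dQ_d/dP)·(P/Q_d) = (-685.071) × (6.22/1866.68) = -2.28274

-2.283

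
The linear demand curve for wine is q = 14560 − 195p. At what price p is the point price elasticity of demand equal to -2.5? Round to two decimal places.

Ed = −195p/(14560 − 195p). Set this equal to -2.5:
195p = 2.5·(14560 − 195p) ⇒ 195p(1 + 2.5) = 2.5·14560
p = 2.5·14560 / (195·3.5) = 53.3333…

53.33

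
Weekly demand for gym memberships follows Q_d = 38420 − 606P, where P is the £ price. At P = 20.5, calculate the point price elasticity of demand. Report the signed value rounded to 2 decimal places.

-0.48

dQ_d/dP = −606. At P = 20.5, Q_d = 38420 − 606(20.5) = 25997.
Ed = (dQ_d/dP)·(P/Q_d) = −606 × (20.5/25997) = -0.4778…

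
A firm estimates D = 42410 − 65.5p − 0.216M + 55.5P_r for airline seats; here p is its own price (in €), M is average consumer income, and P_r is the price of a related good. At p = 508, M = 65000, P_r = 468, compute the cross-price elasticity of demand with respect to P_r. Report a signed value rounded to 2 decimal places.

At the given values, D = 42410 − 65.5(508) − 0.216(65000) + 55.5(468) = 21070.
∂D/∂P_r = 55.5.
E = (55.5) × (468/21070) = 1.2327…

1.23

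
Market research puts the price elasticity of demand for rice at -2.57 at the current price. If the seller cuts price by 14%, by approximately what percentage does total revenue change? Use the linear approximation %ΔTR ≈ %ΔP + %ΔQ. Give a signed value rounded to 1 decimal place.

%ΔQ ≈ Ed × %ΔP = (-2.57) × (-14%) = +35.9800%
%ΔTR ≈ %ΔP + %ΔQ = (-14%) + (+35.9800%) = +21.9800%

+22.0%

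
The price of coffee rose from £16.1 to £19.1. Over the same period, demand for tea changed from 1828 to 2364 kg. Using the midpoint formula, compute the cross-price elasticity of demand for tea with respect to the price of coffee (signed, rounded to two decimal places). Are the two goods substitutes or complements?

1.50; substitutes

%ΔQ_{tea} = (2364 − 1828)/avg = 536/2096 = 0.255725…
%ΔP_{coffee} = (19.1 − 16.1)/avg = 3/17.6 = 0.170454…
E_cross = (536/2096) / (3/17.6) = 1.5002…
E_cross > 0 ⇒ the goods are substitutes.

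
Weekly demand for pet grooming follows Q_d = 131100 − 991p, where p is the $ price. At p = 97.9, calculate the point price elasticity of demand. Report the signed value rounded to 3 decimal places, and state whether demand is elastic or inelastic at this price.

-2.847; elastic

dQ_d/dp = −991. At p = 97.9, Q_d = 131100 − 991(97.9) = 34081.1.
Ed = (dQ_d/dp)·(p/Q_d) = −991 × (97.9/34081.1) = -2.84670…
|Ed| = 2.847 > 1, so demand is elastic.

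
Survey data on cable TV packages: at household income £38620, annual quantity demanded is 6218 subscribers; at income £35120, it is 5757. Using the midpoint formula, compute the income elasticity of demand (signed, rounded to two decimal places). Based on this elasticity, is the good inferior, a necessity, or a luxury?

%ΔQ = (5757 − 6218)/[( 6218 + 5757)/2] = -461/5987.5 = -0.076993…
%ΔIncome = (35120 − 38620)/[( 38620 + 35120)/2] = -3500/36870 = -0.094928…
E_income = (-461/5987.5) / (-3500/36870) = 0.8110…
0 < E_income < 1 ⇒ normal good, necessity.

0.81; necessity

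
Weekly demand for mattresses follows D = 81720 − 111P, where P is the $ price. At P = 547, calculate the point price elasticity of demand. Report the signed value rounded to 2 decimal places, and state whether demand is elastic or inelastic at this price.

dD/dP = −111. At P = 547, D = 81720 − 111(547) = 21003.
Ed = (dD/dP)·(P/D) = −111 × (547/21003) = -2.8908…
|Ed| = 2.89 > 1, so demand is elastic.

-2.89; elastic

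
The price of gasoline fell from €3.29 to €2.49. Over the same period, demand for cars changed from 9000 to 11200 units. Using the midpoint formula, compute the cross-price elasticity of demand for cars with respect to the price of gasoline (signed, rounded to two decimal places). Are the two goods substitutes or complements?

%ΔQ_{cars} = (11200 − 9000)/avg = 2200/10100 = 0.217821…
%ΔP_{gasoline} = (2.49 − 3.29)/avg = -0.8/2.89 = -0.276816…
E_cross = (2200/10100) / (-0.8/2.89) = -0.7868…
E_cross < 0 ⇒ the goods are complements.

-0.79; complements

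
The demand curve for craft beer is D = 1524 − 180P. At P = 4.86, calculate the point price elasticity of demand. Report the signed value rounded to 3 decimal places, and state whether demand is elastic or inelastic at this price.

dD/dP = −180. At P = 4.86, D = 1524 − 180(4.86) = 649.2.
Ed = (dD/dP)·(P/D) = −180 × (4.86/649.2) = -1.34750…
|Ed| = 1.348 > 1, so demand is elastic.

-1.348; elastic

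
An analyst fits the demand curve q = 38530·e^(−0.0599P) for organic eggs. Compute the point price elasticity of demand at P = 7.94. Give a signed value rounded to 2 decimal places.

-0.48

dq/dP = −0.0599·q = -1434.41. At P = 7.94, q = 23946.7.
Ed = (dq/dP)·(P/q) = (-1434.41) × (7.94/23946.7) = -0.4756…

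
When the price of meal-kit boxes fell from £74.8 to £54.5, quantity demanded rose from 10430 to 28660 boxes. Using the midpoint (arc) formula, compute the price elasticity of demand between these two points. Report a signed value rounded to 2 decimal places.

%ΔQ = (28660 − 10430) / [(10430 + 28660)/2] = 18230/19545 = 0.932719…
%ΔP = (54.5 − 74.8) / [(74.8 + 54.5)/2] = -20.3/64.65 = -0.313998…
Arc Ed = %ΔQ / %ΔP = (18230/19545) / (-20.3/64.65) = -2.9704…

-2.97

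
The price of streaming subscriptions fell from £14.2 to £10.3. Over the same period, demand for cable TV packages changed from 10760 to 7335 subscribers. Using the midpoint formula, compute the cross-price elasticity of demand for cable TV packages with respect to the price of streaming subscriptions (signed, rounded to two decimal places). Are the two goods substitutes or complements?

%ΔQ_{cable TV packages} = (7335 − 10760)/avg = -3425/9047.5 = -0.378557…
%ΔP_{streaming subscriptions} = (10.3 − 14.2)/avg = -3.9/12.25 = -0.318367…
E_cross = (-3425/9047.5) / (-3.9/12.25) = 1.1890…
E_cross > 0 ⇒ the goods are substitutes.

1.19; substitutes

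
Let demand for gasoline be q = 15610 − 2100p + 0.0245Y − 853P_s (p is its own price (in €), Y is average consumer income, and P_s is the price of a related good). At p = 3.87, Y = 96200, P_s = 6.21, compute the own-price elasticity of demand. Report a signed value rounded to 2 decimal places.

At the given values, q = 15610 − 2100(3.87) + 0.0245(96200) − 853(6.21) = 4542.77.
∂q/∂p = −2100.
E = (-2100) × (3.87/4542.77) = -1.7889…

-1.79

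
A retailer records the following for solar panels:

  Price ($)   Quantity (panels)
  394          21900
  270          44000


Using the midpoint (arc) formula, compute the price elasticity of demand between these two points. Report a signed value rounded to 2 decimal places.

-1.80

%ΔQ = (44000 − 21900) / [(21900 + 44000)/2] = 22100/32950 = 0.670713…
%ΔP = (270 − 394) / [(394 + 270)/2] = -124/332 = -0.373493…
Arc Ed = %ΔQ / %ΔP = (22100/32950) / (-124/332) = -1.7957…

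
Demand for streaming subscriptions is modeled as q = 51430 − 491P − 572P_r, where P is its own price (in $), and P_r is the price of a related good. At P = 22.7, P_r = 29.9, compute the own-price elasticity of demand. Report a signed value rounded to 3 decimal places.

-0.481

At the given values, q = 51430 − 491(22.7) − 572(29.9) = 23181.5.
∂q/∂P = −491.
E = (-491) × (22.7/23181.5) = -0.48080…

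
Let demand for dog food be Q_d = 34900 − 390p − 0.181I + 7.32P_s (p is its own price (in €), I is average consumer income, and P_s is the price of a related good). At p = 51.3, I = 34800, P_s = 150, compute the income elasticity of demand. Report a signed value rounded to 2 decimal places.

-0.65

At the given values, Q_d = 34900 − 390(51.3) − 0.181(34800) + 7.32(150) = 9692.2.
∂Q_d/∂I = -0.181.
E = (-0.181) × (34800/9692.2) = -0.6498…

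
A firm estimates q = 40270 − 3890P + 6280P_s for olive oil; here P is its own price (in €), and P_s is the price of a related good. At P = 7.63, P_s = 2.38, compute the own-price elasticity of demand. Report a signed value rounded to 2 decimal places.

At the given values, q = 40270 − 3890(7.63) + 6280(2.38) = 25535.7.
∂q/∂P = −3890.
E = (-3890) × (7.63/25535.7) = -1.1623…

-1.16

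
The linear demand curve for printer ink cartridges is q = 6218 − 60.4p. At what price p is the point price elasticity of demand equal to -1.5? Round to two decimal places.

Ed = −60.4p/(6218 − 60.4p). Set this equal to -1.5:
60.4p = 1.5·(6218 − 60.4p) ⇒ 60.4p(1 + 1.5) = 1.5·6218
p = 1.5·6218 / (60.4·2.5) = 61.7682…

61.77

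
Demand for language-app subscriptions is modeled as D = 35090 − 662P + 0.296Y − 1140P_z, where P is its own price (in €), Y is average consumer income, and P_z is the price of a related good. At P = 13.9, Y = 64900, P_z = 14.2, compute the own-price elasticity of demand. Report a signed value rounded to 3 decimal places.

At the given values, D = 35090 − 662(13.9) + 0.296(64900) − 1140(14.2) = 28910.6.
∂D/∂P = −662.
E = (-662) × (13.9/28910.6) = -0.31828…

-0.318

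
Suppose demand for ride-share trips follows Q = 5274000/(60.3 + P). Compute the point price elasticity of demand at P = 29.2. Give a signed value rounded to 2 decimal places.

-0.33

dQ/dP = −5274000/(60.3 + P)² = -658.406. At P = 29.2, Q = 58927.4.
Ed = (dQ/dP)·(P/Q) = (-658.406) × (29.2/58927.4) = -0.3262…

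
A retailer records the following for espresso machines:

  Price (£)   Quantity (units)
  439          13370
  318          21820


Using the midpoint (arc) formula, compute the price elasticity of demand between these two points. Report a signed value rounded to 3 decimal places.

%ΔQ = (21820 − 13370) / [(13370 + 21820)/2] = 8450/17595 = 0.480250…
%ΔP = (318 − 439) / [(439 + 318)/2] = -121/378.5 = -0.319682…
Arc Ed = %ΔQ / %ΔP = (8450/17595) / (-121/378.5) = -1.50226…

-1.502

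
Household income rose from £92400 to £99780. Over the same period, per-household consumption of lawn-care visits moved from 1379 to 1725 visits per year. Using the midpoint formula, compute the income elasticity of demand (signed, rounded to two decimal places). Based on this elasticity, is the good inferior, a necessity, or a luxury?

2.90; luxury

%ΔQ = (1725 − 1379)/[( 1379 + 1725)/2] = 346/1552 = 0.222938…
%ΔIncome = (99780 − 92400)/[( 92400 + 99780)/2] = 7380/96090 = 0.076802…
E_income = (346/1552) / (7380/96090) = 2.9027…
E_income > 1 ⇒ normal good, luxury.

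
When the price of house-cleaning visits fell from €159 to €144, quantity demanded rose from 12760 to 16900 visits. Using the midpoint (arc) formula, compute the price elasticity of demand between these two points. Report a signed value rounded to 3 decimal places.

-2.820

%ΔQ = (16900 − 12760) / [(12760 + 16900)/2] = 4140/14830 = 0.279163…
%ΔP = (144 − 159) / [(159 + 144)/2] = -15/151.5 = -0.099009…
Arc Ed = %ΔQ / %ΔP = (4140/14830) / (-15/151.5) = -2.81955…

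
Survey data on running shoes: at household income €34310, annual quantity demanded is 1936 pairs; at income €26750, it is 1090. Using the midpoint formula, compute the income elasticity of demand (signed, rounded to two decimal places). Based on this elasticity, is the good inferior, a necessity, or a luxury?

2.26; luxury

%ΔQ = (1090 − 1936)/[( 1936 + 1090)/2] = -846/1513 = -0.559153…
%ΔIncome = (26750 − 34310)/[( 34310 + 26750)/2] = -7560/30530 = -0.247625…
E_income = (-846/1513) / (-7560/30530) = 2.2580…
E_income > 1 ⇒ normal good, luxury.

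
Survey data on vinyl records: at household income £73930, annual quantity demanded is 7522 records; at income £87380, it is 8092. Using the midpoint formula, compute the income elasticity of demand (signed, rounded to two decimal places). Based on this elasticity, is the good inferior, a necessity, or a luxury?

0.44; necessity

%ΔQ = (8092 − 7522)/[( 7522 + 8092)/2] = 570/7807 = 0.073011…
%ΔIncome = (87380 − 73930)/[( 73930 + 87380)/2] = 13450/80655 = 0.166759…
E_income = (570/7807) / (13450/80655) = 0.4378…
0 < E_income < 1 ⇒ normal good, necessity.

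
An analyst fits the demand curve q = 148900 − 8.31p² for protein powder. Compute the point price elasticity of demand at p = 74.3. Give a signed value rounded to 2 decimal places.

dq/dp = −2·8.31·p = -1234.866. At p = 74.3, q = 103024.7281.
Ed = (dq/dp)·(p/q) = (-1234.866) × (74.3/103024.7281) = -0.8905…

-0.89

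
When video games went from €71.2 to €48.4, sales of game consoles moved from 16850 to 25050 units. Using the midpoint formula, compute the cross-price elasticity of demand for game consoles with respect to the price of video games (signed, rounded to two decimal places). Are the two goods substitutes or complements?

%ΔQ_{game consoles} = (25050 − 16850)/avg = 8200/20950 = 0.391408…
%ΔP_{video games} = (48.4 − 71.2)/avg = -22.8/59.8 = -0.381270…
E_cross = (8200/20950) / (-22.8/59.8) = -1.0265…
E_cross < 0 ⇒ the goods are complements.

-1.03; complements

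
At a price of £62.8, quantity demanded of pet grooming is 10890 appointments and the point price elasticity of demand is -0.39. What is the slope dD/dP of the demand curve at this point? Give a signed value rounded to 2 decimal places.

Ed = (dD/dP)·(P/D) ⇒ dD/dP = Ed·D/P = (-0.39)·10890/62.8 = -67.6289…

-67.63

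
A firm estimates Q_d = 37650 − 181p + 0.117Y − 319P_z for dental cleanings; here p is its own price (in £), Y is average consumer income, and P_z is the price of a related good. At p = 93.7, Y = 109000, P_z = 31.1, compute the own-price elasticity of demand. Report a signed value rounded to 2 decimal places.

-0.72

At the given values, Q_d = 37650 − 181(93.7) + 0.117(109000) − 319(31.1) = 23522.4.
∂Q_d/∂p = −181.
E = (-181) × (93.7/23522.4) = -0.7210…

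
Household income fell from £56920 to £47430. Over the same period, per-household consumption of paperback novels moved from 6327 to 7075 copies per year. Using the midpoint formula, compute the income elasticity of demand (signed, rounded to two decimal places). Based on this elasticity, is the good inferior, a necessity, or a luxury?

-0.61; inferior

%ΔQ = (7075 − 6327)/[( 6327 + 7075)/2] = 748/6701 = 0.111625…
%ΔIncome = (47430 − 56920)/[( 56920 + 47430)/2] = -9490/52175 = -0.181887…
E_income = (748/6701) / (-9490/52175) = -0.6137…
E_income < 0 ⇒ inferior good.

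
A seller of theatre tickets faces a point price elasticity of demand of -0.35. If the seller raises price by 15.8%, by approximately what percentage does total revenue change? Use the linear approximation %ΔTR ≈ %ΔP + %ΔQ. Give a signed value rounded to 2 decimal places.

%ΔQ ≈ Ed × %ΔP = (-0.35) × (+15.8%) = -5.5300%
%ΔTR ≈ %ΔP + %ΔQ = (+15.8%) + (-5.5300%) = +10.2700%

+10.27%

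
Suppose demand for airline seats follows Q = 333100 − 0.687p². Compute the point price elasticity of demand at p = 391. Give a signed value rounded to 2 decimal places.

-0.92

dQ/dp = −2·0.687·p = -537.234. At p = 391, Q = 228070.753.
Ed = (dQ/dp)·(p/Q) = (-537.234) × (391/228070.753) = -0.9210…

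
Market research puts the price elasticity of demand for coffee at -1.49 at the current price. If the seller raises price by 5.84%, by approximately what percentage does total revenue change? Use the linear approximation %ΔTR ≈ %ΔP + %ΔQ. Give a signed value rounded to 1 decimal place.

%ΔQ ≈ Ed × %ΔP = (-1.49) × (+5.84%) = -8.7016%
%ΔTR ≈ %ΔP + %ΔQ = (+5.84%) + (-8.7016%) = -2.8616%

-2.9%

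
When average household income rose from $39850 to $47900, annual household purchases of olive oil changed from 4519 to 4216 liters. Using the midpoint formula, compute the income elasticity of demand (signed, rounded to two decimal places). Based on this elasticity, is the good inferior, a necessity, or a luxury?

%ΔQ = (4216 − 4519)/[( 4519 + 4216)/2] = -303/4367.5 = -0.069376…
%ΔIncome = (47900 − 39850)/[( 39850 + 47900)/2] = 8050/43875 = 0.183475…
E_income = (-303/4367.5) / (8050/43875) = -0.3781…
E_income < 0 ⇒ inferior good.

-0.38; inferior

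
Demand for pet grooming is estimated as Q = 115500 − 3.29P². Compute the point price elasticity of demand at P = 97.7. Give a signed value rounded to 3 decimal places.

dQ/dP = −2·3.29·P = -642.866. At P = 97.7, Q = 84095.9959.
Ed = (dQ/dP)·(P/Q) = (-642.866) × (97.7/84095.9959) = -0.74686…

-0.747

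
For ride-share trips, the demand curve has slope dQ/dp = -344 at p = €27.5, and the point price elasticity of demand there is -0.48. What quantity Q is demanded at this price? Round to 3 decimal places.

Ed = (dQ/dp)·(p/Q) ⇒ Q = (dQ/dp)·p/Ed = (-344)·27.5/(-0.48) = 19708.33333…

19708.333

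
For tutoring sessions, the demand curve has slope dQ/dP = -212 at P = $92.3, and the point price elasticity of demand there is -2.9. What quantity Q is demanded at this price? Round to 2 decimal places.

6747.45

Ed = (dQ/dP)·(P/Q) ⇒ Q = (dQ/dP)·P/Ed = (-212)·92.3/(-2.9) = 6747.4482…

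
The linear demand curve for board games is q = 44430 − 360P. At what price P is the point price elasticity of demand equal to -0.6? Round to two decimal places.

Ed = −360P/(44430 − 360P). Set this equal to -0.6:
360P = 0.6·(44430 − 360P) ⇒ 360P(1 + 0.6) = 0.6·44430
P = 0.6·44430 / (360·1.6) = 46.2812…

46.28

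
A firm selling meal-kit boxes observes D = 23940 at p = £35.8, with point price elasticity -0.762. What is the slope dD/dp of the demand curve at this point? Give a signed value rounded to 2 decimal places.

-509.56

Ed = (dD/dp)·(p/D) ⇒ dD/dp = Ed·D/p = (-0.762)·23940/35.8 = -509.5608…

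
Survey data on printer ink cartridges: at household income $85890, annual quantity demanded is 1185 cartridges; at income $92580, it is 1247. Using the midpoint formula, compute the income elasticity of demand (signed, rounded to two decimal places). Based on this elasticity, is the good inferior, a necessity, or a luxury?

0.68; necessity

%ΔQ = (1247 − 1185)/[( 1185 + 1247)/2] = 62/1216 = 0.050986…
%ΔIncome = (92580 − 85890)/[( 85890 + 92580)/2] = 6690/89235 = 0.074970…
E_income = (62/1216) / (6690/89235) = 0.6800…
0 < E_income < 1 ⇒ normal good, necessity.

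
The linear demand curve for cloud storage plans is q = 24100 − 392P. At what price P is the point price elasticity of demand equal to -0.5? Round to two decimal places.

20.49

Ed = −392P/(24100 − 392P). Set this equal to -0.5:
392P = 0.5·(24100 − 392P) ⇒ 392P(1 + 0.5) = 0.5·24100
P = 0.5·24100 / (392·1.5) = 20.4931…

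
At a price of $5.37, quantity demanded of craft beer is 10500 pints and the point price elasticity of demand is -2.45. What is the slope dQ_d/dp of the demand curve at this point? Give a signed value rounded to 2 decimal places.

-4790.50

Ed = (dQ_d/dp)·(p/Q_d) ⇒ dQ_d/dp = Ed·Q_d/p = (-2.45)·10500/5.37 = -4790.5027…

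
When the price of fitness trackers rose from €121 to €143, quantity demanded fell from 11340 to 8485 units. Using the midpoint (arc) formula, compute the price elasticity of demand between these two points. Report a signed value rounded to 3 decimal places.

-1.728

%ΔQ = (8485 − 11340) / [(11340 + 8485)/2] = -2855/9912.5 = -0.288020…
%ΔP = (143 − 121) / [(121 + 143)/2] = 22/132 = 0.166666…
Arc Ed = %ΔQ / %ΔP = (-2855/9912.5) / (22/132) = -1.72812…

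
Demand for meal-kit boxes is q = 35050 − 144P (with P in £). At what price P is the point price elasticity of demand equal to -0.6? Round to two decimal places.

Ed = −144P/(35050 − 144P). Set this equal to -0.6:
144P = 0.6·(35050 − 144P) ⇒ 144P(1 + 0.6) = 0.6·35050
P = 0.6·35050 / (144·1.6) = 91.2760…

91.28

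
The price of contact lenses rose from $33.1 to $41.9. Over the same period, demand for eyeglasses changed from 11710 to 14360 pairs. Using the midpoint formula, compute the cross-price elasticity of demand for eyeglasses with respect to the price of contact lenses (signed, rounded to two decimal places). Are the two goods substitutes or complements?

0.87; substitutes

%ΔQ_{eyeglasses} = (14360 − 11710)/avg = 2650/13035 = 0.203298…
%ΔP_{contact lenses} = (41.9 − 33.1)/avg = 8.8/37.5 = 0.234666…
E_cross = (2650/13035) / (8.8/37.5) = 0.8663…
E_cross > 0 ⇒ the goods are substitutes.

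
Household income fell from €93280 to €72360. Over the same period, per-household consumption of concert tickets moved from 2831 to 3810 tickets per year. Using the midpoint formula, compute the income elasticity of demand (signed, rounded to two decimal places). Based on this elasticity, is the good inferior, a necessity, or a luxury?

-1.17; inferior

%ΔQ = (3810 − 2831)/[( 2831 + 3810)/2] = 979/3320.5 = 0.294835…
%ΔIncome = (72360 − 93280)/[( 93280 + 72360)/2] = -20920/82820 = -0.252595…
E_income = (979/3320.5) / (-20920/82820) = -1.1672…
E_income < 0 ⇒ inferior good.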